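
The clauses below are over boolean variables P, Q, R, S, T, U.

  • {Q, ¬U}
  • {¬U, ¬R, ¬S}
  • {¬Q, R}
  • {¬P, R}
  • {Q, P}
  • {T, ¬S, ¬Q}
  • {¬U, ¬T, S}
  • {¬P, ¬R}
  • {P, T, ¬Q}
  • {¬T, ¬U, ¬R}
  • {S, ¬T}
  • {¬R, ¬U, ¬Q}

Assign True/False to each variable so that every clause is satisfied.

P = False, Q = True, R = True, S = True, T = True, U = False

Check each clause:
  1. {¬U, Q} — ¬U is true.
  2. {¬S, ¬U, ¬R} — ¬U is true.
  3. {R, ¬Q} — R is true.
  4. {R, ¬P} — R is true.
  5. {Q, P} — Q is true.
  6. {¬S, T, ¬Q} — T is true.
  7. {¬T, ¬U, S} — ¬U is true.
  8. {¬R, ¬P} — ¬P is true.
  9. {T, ¬Q, P} — T is true.
  10. {¬R, ¬U, ¬T} — ¬U is true.
  11. {S, ¬T} — S is true.
  12. {¬Q, ¬U, ¬R} — ¬U is true.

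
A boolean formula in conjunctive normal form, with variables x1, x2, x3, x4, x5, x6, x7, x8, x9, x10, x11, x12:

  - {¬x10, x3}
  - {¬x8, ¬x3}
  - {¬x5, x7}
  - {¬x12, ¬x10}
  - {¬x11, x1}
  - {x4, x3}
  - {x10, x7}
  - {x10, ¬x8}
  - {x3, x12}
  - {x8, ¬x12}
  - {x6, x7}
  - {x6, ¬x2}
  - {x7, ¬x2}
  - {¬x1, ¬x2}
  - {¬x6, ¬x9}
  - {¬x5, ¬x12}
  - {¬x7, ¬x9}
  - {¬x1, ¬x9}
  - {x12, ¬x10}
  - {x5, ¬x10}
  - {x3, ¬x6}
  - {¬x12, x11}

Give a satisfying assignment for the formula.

x1=1, x2=0, x3=1, x4=1, x5=0, x6=0, x7=1, x8=0, x9=0, x10=0, x11=0, x12=0

x2 occurs only negated in the remaining clauses — set x2 = False.
Pure literal: x4 appears only positively; assign x4 = True.
Set x1 = True and propagate.
  then x9 is forced to False.
For the remaining variables, x3 = True, x5 = False, x6 = False, x7 = True, x8 = False, x10 = False, x11 = False, x12 = False works.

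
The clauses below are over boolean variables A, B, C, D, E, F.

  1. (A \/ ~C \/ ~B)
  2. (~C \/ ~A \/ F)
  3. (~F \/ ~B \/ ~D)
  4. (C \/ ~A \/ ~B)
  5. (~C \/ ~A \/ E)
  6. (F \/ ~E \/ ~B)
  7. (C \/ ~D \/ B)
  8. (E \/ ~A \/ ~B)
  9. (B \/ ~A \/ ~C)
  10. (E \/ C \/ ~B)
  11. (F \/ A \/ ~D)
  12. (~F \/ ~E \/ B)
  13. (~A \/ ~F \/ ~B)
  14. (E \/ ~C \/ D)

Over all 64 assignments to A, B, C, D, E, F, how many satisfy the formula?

9

Split on B, then A.
  B=T, A=T: a clause becomes empty — 0.
  B=T, A=F: remaining (C,D,E,F) ∈ {(F,F,T,T)} — 1.
  B=F, A=T: remaining (C,D,E,F) ∈ {(F,F,F,F); (F,F,F,T); (F,F,T,F)} — 3.
  B=F, A=F: 5 of the 16 assignments to (C,D,E,F) work.
Total: 0 + 1 + 3 + 5 = 9.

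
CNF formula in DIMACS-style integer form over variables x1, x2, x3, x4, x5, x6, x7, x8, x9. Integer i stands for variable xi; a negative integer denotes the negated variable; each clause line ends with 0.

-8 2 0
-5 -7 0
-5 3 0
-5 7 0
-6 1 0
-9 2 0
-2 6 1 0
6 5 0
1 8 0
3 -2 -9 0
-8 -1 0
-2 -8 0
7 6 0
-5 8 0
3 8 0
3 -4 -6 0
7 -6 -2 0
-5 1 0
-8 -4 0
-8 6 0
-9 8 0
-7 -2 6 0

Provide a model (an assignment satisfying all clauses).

x1 = 1  x2 = 0  x3 = 1  x4 = 1  x5 = 0  x6 = 1  x7 = 0  x8 = 0  x9 = 0

Pure literal: x3 appears only positively; assign x3 = True.
Pure literal: x9 appears only negated; assign x9 = False.
Try x1 = True.
  then x8 is forced to False.
  then x5 is forced to False.
  then x6 is forced to True.
Set x2 = False and propagate.
x4, x7 are now unconstrained; take x4 = True, x7 = False.
Every clause has at least one true literal under this assignment.
Check each clause:
  1. {¬x8, x2} — ¬x8 is true.
  2. {¬x7, ¬x5} — ¬x7 is true.
  3. {x3, ¬x5} — x3 is true.
  4. {x7, ¬x5} — ¬x5 is true.
  5. {¬x6, x1} — x1 is true.
  6. {x2, ¬x9} — ¬x9 is true.
  7. {¬x2, x1, x6} — x1 is true.
  8. {x5, x6} — x6 is true.
  9. {x8, x1} — x1 is true.
  10. {¬x9, x3, ¬x2} — x3 is true.
  11. {¬x1, ¬x8} — ¬x8 is true.
  12. {¬x2, ¬x8} — ¬x8 is true.
  13. {x7, x6} — x6 is true.
  14. {x8, ¬x5} — ¬x5 is true.
  15. {x8, x3} — x3 is true.
  16. {x3, ¬x6, ¬x4} — x3 is true.
  17. {x7, ¬x6, ¬x2} — ¬x2 is true.
  18. {x1, ¬x5} — x1 is true.
  19. {¬x4, ¬x8} — ¬x8 is true.
  20. {x6, ¬x8} — ¬x8 is true.
  21. {x8, ¬x9} — ¬x9 is true.
  22. {¬x7, x6, ¬x2} — ¬x7 is true.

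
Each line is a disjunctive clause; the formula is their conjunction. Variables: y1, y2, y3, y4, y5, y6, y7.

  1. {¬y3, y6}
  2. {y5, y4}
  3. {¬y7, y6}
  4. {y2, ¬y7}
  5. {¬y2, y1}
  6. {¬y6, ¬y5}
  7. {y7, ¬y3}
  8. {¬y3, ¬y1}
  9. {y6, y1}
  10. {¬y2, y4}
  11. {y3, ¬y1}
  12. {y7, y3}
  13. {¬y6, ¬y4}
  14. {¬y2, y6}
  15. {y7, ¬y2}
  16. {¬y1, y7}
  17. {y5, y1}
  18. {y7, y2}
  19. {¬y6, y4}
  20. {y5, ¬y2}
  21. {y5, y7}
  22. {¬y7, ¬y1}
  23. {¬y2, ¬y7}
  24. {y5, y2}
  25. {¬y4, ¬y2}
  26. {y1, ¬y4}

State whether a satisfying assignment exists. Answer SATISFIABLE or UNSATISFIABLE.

y2 = True:
  propagation gives y1=True, y3=False; an empty clause results — contradiction.
y2 = False:
  propagation gives y7=False; an empty clause results — contradiction.
Every branch closes, so no satisfying assignment exists.

UNSATISFIABLE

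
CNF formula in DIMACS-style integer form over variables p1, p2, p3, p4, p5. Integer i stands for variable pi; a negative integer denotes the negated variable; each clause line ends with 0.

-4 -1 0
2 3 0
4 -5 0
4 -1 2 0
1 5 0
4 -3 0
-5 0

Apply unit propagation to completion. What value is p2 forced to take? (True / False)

(!p5) is a unit clause: p5 = False.
(p1 || p5): since p5 = False, the clause reduces to (p1). p1 = True.
(!p1 || !p4): since p1 = True, the clause reduces to (!p4). p4 = False.
(p2 || !p1 || p4): since p4 = False, p1 = True, the clause reduces to (p2). p2 = True.

True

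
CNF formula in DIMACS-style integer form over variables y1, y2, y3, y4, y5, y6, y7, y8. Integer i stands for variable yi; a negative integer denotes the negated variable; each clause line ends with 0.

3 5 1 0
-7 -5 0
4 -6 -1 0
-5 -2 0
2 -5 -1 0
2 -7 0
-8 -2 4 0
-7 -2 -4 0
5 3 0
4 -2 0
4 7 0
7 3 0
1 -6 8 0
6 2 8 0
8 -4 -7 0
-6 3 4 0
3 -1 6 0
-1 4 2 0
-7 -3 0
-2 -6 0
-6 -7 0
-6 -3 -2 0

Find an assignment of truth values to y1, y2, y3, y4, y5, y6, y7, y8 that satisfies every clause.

y1=False, y2=True, y3=True, y4=True, y5=False, y6=False, y7=False, y8=False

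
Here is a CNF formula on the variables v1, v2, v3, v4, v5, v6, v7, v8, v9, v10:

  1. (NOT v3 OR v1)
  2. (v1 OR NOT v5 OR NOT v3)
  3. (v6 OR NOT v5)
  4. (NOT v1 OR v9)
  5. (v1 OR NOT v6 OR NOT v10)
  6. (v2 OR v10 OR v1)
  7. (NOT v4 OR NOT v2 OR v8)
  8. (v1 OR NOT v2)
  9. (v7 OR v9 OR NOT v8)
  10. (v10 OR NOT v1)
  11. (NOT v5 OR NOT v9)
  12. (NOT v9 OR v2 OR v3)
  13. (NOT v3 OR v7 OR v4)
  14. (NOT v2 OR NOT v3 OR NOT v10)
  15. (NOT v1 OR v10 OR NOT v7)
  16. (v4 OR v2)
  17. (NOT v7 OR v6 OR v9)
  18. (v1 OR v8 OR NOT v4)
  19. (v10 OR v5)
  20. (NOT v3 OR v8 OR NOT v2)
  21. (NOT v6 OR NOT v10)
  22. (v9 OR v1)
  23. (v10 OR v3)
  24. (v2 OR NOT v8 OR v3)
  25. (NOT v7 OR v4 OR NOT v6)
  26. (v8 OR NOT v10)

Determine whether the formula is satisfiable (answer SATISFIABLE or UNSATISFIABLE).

SATISFIABLE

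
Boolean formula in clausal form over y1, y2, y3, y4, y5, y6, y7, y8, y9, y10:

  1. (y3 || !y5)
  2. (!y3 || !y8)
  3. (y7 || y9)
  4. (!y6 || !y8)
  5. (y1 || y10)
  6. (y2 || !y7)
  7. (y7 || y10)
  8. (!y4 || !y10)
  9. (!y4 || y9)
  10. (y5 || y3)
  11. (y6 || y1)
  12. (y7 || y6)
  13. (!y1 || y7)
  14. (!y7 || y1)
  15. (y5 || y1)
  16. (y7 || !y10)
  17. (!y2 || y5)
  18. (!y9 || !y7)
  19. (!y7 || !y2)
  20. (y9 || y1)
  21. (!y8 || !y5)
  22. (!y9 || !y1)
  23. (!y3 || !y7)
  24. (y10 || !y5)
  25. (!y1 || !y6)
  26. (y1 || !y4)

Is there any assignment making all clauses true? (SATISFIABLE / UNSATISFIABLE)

UNSATISFIABLE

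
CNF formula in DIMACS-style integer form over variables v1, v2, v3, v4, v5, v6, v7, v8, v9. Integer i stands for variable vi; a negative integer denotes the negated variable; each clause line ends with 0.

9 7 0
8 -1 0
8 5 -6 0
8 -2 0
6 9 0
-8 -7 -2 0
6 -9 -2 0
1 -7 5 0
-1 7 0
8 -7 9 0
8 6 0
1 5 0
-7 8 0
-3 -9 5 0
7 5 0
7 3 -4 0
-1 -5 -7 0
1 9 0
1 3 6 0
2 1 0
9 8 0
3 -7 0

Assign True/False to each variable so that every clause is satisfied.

v1=F, v2=T, v3=F, v4=F, v5=T, v6=T, v7=F, v8=T, v9=T

Check each clause:
  1. (v9 | v7) — v9 is true.
  2. (v8 | ~v1) — v8 is true.
  3. (~v6 | v8 | v5) — v8 is true.
  4. (v8 | ~v2) — v8 is true.
  5. (v9 | v6) — v9 is true.
  6. (~v8 | ~v2 | ~v7) — ~v7 is true.
  7. (v6 | ~v2 | ~v9) — v6 is true.
  8. (v1 | v5 | ~v7) — ~v7 is true.
  9. (v7 | ~v1) — ~v1 is true.
  10. (~v7 | v9 | v8) — v8 is true.
  11. (v6 | v8) — v8 is true.
  12. (v1 | v5) — v5 is true.
  13. (~v7 | v8) — v8 is true.
  14. (~v3 | ~v9 | v5) — v5 is true.
  15. (v7 | v5) — v5 is true.
  16. (v3 | v7 | ~v4) — ~v4 is true.
  17. (~v1 | ~v7 | ~v5) — ~v7 is true.
  18. (v1 | v9) — v9 is true.
  19. (v6 | v3 | v1) — v6 is true.
  20. (v2 | v1) — v2 is true.
  21. (v8 | v9) — v8 is true.
  22. (v3 | ~v7) — ~v7 is true.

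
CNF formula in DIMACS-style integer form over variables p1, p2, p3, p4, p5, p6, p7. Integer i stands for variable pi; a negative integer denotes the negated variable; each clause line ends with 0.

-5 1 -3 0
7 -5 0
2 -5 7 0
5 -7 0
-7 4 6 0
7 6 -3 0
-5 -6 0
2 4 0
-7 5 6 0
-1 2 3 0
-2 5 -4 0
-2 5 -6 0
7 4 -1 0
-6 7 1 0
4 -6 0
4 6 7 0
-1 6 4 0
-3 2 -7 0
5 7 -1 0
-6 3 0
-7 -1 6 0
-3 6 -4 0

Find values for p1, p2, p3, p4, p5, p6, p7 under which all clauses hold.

p1=0, p2=1, p3=0, p4=1, p5=1, p6=0, p7=1

Check each clause:
  1. (!p5 || p1 || !p3) — !p3 is true.
  2. (!p5 || p7) — p7 is true.
  3. (!p5 || p7 || p2) — p2 is true.
  4. (p5 || !p7) — p5 is true.
  5. (!p7 || p4 || p6) — p4 is true.
  6. (p6 || !p3 || p7) — !p3 is true.
  7. (!p6 || !p5) — !p6 is true.
  8. (p4 || p2) — p2 is true.
  9. (p5 || p6 || !p7) — p5 is true.
  10. (!p1 || p3 || p2) — p2 is true.
  11. (!p4 || p5 || !p2) — p5 is true.
  12. (!p6 || !p2 || p5) — !p6 is true.
  13. (p7 || p4 || !p1) — p4 is true.
  14. (p7 || p1 || !p6) — !p6 is true.
  15. (!p6 || p4) — !p6 is true.
  16. (p6 || p7 || p4) — p4 is true.
  17. (p4 || !p1 || p6) — p4 is true.
  18. (!p3 || p2 || !p7) — p2 is true.
  19. (p7 || p5 || !p1) — p5 is true.
  20. (!p6 || p3) — !p6 is true.
  21. (!p1 || !p7 || p6) — !p1 is true.
  22. (p6 || !p3 || !p4) — !p3 is true.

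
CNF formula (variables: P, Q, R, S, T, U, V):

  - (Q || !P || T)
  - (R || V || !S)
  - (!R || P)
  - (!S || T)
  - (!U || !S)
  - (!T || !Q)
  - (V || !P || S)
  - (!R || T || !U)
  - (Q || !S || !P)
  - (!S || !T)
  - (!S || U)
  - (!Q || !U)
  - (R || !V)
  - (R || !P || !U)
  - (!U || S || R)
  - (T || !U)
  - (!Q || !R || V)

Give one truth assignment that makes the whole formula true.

Branch on P: take P = False.
  then R is forced to False.
  then V is forced to False.
  then S is forced to False.
  then U is forced to False.
The remaining clauses are satisfied by Q = False, T = False.

P=False, Q=False, R=False, S=False, T=False, U=False, V=False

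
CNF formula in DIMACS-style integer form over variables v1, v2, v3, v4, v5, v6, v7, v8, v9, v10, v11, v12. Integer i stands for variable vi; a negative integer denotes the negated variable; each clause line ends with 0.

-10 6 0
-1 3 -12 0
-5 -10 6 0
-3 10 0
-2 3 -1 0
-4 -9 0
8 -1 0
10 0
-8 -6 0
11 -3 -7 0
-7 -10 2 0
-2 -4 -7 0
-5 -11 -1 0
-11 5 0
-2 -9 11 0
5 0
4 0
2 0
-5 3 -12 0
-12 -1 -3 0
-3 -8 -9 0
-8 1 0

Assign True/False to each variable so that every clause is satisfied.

v1=0, v2=1, v3=1, v4=1, v5=1, v6=1, v7=0, v8=0, v9=0, v10=1, v11=0, v12=0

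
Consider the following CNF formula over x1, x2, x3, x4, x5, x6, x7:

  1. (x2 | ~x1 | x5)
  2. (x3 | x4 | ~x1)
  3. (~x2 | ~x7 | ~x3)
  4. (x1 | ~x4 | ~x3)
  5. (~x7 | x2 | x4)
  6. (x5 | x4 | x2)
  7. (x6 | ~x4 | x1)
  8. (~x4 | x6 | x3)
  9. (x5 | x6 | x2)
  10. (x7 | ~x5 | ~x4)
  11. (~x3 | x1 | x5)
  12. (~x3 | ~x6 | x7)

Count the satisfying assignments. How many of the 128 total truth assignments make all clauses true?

Split on x4, then x3.
  x4=T, x3=T: remaining (x1,x2,x5,x6,x7) ∈ {(T,F,T,F,T); (T,F,T,T,T); (T,T,F,F,F)} — 3.
  x4=T, x3=F: 10 of the 32 assignments to (x1,x2,x5,x6,x7) work.
  x4=F, x3=T: 5 of the 32 assignments to (x1,x2,x5,x6,x7) work.
  x4=F, x3=F: x6 free; 5 ways for (x1,x2,x5,x7) × 2^1 = 10.
Total: 3 + 10 + 5 + 10 = 28.

28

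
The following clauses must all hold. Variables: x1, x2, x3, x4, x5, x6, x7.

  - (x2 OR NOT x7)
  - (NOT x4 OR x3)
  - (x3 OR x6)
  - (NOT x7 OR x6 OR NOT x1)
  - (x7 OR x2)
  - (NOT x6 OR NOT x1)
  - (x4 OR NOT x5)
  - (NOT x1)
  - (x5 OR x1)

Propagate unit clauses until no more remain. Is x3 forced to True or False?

True

Unit clause (NOT x1) sets x1 = False.
From (x5 OR x1) and x1 = False: x5 = True.
In (x4 OR NOT x5), NOT x5 is now false; x4 must hold, so x4 = True.
From (NOT x4 OR x3) and x4 = True: x3 = True.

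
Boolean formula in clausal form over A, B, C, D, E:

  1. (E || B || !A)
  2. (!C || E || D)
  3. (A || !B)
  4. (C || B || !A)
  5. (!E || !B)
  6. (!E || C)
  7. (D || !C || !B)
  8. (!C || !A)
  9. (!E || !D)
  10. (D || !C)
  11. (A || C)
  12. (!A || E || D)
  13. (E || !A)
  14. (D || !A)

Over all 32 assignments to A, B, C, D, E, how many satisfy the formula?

The models are:
  A=F B=F C=T D=T E=F
That's 1 in total.

1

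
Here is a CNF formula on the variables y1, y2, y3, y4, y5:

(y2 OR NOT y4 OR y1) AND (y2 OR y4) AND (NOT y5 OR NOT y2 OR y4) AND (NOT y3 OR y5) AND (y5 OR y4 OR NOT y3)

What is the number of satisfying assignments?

Case analysis on y4 and y2:
  y4=1, y2=1: y1 free; 3 ways for (y3,y5) × 2^1 = 6.
  y4=1, y2=0: remaining (y1,y3,y5) ∈ {(1,0,0); (1,0,1); (1,1,1)} — 3.
  y4=0, y2=1: remaining (y1,y3,y5) ∈ {(0,0,0); (1,0,0)} — 2.
  y4=0, y2=0: a clause becomes empty — 0.
Total: 6 + 3 + 2 + 0 = 11.

11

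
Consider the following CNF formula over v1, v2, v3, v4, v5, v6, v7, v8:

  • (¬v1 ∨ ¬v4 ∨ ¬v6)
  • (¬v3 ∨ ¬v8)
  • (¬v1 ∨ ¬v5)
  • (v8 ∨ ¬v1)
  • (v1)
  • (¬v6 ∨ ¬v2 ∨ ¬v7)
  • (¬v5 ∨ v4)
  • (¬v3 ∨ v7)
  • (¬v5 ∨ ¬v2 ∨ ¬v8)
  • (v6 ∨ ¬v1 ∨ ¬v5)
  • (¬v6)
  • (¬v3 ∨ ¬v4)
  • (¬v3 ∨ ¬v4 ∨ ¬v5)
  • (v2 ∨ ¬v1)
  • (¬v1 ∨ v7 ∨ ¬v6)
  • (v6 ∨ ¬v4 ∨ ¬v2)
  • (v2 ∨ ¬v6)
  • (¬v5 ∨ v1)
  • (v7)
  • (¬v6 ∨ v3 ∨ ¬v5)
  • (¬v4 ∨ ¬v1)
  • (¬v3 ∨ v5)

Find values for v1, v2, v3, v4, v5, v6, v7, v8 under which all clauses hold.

v1 = True  v2 = True  v3 = False  v4 = False  v5 = False  v6 = False  v7 = True  v8 = True

The clause (v1) is unit: v1 must be True.
The clause (¬v5) is unit: v5 must be False.
(v8) is a unit clause, so v8 = True.
Unit propagation: (¬v3) forces v3 = False.
The clause (¬v6) is unit: v6 must be False.
The clause (v2) is unit: v2 must be True.
Unit propagation: (¬v4) forces v4 = False.
(v7) is a unit clause, so v7 = True.
Check each clause:
  1. (¬v1 ∨ ¬v6 ∨ ¬v4) — ¬v6 is true.
  2. (¬v8 ∨ ¬v3) — ¬v3 is true.
  3. (¬v5 ∨ ¬v1) — ¬v5 is true.
  4. (¬v1 ∨ v8) — v8 is true.
  5. (v1) — v1 is true.
  6. (¬v2 ∨ ¬v7 ∨ ¬v6) — ¬v6 is true.
  7. (¬v5 ∨ v4) — ¬v5 is true.
  8. (v7 ∨ ¬v3) — ¬v3 is true.
  9. (¬v8 ∨ ¬v2 ∨ ¬v5) — ¬v5 is true.
  10. (¬v1 ∨ ¬v5 ∨ v6) — ¬v5 is true.
  11. (¬v6) — ¬v6 is true.
  12. (¬v3 ∨ ¬v4) — ¬v4 is true.
  13. (¬v5 ∨ ¬v4 ∨ ¬v3) — ¬v5 is true.
  14. (¬v1 ∨ v2) — v2 is true.
  15. (¬v6 ∨ v7 ∨ ¬v1) — ¬v6 is true.
  16. (¬v4 ∨ ¬v2 ∨ v6) — ¬v4 is true.
  17. (v2 ∨ ¬v6) — v2 is true.
  18. (v1 ∨ ¬v5) — v1 is true.
  19. (v7) — v7 is true.
  20. (¬v5 ∨ ¬v6 ∨ v3) — ¬v6 is true.
  21. (¬v4 ∨ ¬v1) — ¬v4 is true.
  22. (v5 ∨ ¬v3) — ¬v3 is true.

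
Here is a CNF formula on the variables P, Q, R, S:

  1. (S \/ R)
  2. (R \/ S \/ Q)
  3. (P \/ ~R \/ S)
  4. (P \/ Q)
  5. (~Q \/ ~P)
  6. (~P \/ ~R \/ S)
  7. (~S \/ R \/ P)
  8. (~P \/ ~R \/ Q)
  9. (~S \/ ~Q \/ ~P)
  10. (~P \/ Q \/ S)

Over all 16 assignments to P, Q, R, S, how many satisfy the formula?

Satisfying assignments:
  P=F Q=T R=T S=T
  P=T Q=F R=F S=T
Count: 2.

2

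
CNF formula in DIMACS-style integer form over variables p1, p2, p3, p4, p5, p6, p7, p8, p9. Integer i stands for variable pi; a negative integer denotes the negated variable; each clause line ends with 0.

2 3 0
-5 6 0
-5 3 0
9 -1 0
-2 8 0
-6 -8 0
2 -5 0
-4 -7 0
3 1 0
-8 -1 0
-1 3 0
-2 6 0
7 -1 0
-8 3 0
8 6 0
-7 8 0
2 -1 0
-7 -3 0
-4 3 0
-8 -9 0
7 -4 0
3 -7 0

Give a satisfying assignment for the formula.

p4 occurs only negated in the remaining clauses — set p4 = False.
p5 occurs only negated in the remaining clauses — set p5 = False.
Set p1 = False and propagate.
  then p3 is forced to True.
  then p7 is forced to False.
Try p2 = False.
Branch on p6: take p6 = True.
  then p8 is forced to False.
p9 is now unconstrained; take p9 = True.

p1=F, p2=F, p3=T, p4=F, p5=F, p6=T, p7=F, p8=F, p9=T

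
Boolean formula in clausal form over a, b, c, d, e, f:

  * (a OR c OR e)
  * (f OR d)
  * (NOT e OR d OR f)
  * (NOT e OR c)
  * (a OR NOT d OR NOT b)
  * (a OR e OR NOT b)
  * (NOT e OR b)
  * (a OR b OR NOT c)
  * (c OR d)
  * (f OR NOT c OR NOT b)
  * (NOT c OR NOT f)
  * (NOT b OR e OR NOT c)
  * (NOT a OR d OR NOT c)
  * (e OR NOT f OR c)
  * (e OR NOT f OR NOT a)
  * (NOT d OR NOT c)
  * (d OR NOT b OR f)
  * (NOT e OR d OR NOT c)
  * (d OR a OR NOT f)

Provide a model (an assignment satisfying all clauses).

a=T, b=F, c=F, d=T, e=F, f=F

Set a = True and propagate.
The remaining clauses are satisfied by b = False, c = False, d = True, e = False, f = False.
Check each clause:
  1. (e OR c OR a) — a is true.
  2. (d OR f) — d is true.
  3. (NOT e OR f OR d) — NOT e is true.
  4. (NOT e OR c) — NOT e is true.
  5. (a OR NOT d OR NOT b) — a is true.
  6. (a OR e OR NOT b) — a is true.
  7. (b OR NOT e) — NOT e is true.
  8. (a OR NOT c OR b) — a is true.
  9. (c OR d) — d is true.
  10. (f OR NOT c OR NOT b) — NOT c is true.
  11. (NOT c OR NOT f) — NOT f is true.
  12. (NOT c OR NOT b OR e) — NOT c is true.
  13. (d OR NOT c OR NOT a) — d is true.
  14. (c OR e OR NOT f) — NOT f is true.
  15. (e OR NOT a OR NOT f) — NOT f is true.
  16. (NOT d OR NOT c) — NOT c is true.
  17. (NOT b OR f OR d) — d is true.
  18. (NOT e OR d OR NOT c) — NOT e is true.
  19. (NOT f OR d OR a) — a is true.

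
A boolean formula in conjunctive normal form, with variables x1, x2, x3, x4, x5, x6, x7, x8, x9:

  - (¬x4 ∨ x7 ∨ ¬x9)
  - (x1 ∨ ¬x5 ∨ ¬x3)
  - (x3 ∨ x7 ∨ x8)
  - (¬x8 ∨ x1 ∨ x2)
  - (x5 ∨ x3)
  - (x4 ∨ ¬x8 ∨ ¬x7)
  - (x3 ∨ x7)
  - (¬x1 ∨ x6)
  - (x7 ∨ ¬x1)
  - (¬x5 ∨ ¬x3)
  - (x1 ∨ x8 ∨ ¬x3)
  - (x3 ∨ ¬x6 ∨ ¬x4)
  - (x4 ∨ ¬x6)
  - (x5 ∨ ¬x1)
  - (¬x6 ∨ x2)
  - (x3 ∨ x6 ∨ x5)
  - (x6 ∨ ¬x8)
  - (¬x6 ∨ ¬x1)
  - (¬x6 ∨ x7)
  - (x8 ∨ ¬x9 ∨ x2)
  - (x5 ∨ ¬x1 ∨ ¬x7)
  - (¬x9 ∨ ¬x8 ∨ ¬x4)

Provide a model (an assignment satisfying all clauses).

x1=F, x2=T, x3=F, x4=F, x5=T, x6=F, x7=T, x8=F, x9=T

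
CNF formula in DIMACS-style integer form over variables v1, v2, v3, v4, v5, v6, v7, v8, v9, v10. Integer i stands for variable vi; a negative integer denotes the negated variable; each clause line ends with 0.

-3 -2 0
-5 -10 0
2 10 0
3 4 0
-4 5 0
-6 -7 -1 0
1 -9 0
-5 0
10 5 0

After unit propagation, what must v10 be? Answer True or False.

(!v5) stands alone — v5 = False.
In (v5 || !v4), v5 is now false; !v4 must hold, so v4 = False.
In (v3 || v4), v4 is now false; v3 must hold, so v3 = True.
From (!v3 || !v2) and v3 = True: v2 = False.
(v10 || v2) with v2 = False leaves only v10, so v10 = True.

True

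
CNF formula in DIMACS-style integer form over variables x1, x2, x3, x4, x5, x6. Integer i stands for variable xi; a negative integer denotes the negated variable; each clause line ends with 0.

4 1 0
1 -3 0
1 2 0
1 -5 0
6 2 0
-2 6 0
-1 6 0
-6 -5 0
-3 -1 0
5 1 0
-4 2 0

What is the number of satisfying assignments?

The models are:
  x1=T x2=F x3=F x4=F x5=F x6=T
  x1=T x2=T x3=F x4=F x5=F x6=T
  x1=T x2=T x3=F x4=T x5=F x6=T
Count: 3.

3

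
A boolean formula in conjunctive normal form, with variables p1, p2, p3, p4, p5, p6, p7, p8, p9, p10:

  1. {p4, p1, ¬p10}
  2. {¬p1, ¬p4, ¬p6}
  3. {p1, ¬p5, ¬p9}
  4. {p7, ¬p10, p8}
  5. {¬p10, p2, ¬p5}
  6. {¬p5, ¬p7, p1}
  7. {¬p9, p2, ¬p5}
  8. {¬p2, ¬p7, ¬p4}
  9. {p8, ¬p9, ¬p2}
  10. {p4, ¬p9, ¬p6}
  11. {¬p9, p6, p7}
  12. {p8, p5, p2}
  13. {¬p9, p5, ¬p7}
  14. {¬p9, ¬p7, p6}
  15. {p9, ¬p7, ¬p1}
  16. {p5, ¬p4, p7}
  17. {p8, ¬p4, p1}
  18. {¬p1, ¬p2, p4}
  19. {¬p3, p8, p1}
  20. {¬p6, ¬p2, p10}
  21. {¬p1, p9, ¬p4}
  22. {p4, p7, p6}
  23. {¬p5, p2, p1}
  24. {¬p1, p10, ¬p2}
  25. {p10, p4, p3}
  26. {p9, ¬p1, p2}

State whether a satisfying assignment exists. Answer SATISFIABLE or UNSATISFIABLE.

Pure literal: p8 appears only positively; assign p8 = True.
Branch on p1: take p1 = False.
Set p2 = False and propagate.
  then p5 is forced to False.
For the remaining variables, p3 = True, p4 = False, p6 = True, p7 = False, p9 = False, p10 = False works.
So p1=F, p2=F, p3=T, p4=F, p5=F, p6=T, p7=F, p8=T, p9=F, p10=F is a satisfying assignment.

SATISFIABLE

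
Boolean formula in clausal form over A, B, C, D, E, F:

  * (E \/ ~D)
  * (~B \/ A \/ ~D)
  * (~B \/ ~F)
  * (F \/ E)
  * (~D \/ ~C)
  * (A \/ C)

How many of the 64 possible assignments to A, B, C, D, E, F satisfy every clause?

Case analysis on D and A:
  D=T, A=T: remaining (B,C,E,F) ∈ {(F,F,T,F); (F,F,T,T); (T,F,T,F)} — 3.
  D=T, A=F: a clause becomes empty — 0.
  D=F, A=T: C free; 4 ways for (B,E,F) × 2^1 = 8.
  D=F, A=F: remaining (B,C,E,F) ∈ {(F,T,F,T); (F,T,T,F); (F,T,T,T); (T,T,T,F)} — 4.
Total: 3 + 0 + 8 + 4 = 15.

15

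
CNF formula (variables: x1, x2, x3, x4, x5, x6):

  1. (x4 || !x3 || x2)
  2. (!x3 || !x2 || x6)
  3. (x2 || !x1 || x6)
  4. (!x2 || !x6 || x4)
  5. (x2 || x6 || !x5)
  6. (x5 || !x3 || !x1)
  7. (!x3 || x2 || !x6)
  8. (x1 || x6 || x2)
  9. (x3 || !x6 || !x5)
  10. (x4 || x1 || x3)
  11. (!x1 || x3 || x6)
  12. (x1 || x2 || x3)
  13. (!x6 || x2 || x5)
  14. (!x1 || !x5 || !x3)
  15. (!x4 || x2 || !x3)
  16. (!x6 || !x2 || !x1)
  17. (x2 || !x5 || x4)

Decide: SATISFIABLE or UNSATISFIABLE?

SATISFIABLE

Try x1 = False.
Set x2 = True and propagate.
For the remaining variables, x3 = False, x4 = True, x5 = False, x6 = True works.
Every clause has at least one true literal under this assignment.
So x1=F, x2=T, x3=F, x4=T, x5=F, x6=T is a satisfying assignment.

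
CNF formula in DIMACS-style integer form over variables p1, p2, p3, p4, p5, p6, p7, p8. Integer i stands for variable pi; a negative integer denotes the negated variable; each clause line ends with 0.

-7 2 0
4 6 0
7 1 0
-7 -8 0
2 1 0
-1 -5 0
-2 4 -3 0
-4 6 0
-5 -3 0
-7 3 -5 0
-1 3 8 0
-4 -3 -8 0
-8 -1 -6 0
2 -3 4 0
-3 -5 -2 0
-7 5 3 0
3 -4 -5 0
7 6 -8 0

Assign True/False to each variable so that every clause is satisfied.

p1=True  p2=True  p3=True  p4=True  p5=False  p6=True  p7=False  p8=False

Check each clause:
  1. (p2 | ~p7) — ~p7 is true.
  2. (p4 | p6) — p4 is true.
  3. (p7 | p1) — p1 is true.
  4. (~p8 | ~p7) — ~p8 is true.
  5. (p1 | p2) — p1 is true.
  6. (~p1 | ~p5) — ~p5 is true.
  7. (~p2 | p4 | ~p3) — p4 is true.
  8. (p6 | ~p4) — p6 is true.
  9. (~p3 | ~p5) — ~p5 is true.
  10. (~p5 | p3 | ~p7) — p3 is true.
  11. (~p1 | p3 | p8) — p3 is true.
  12. (~p4 | ~p8 | ~p3) — ~p8 is true.
  13. (~p8 | ~p1 | ~p6) — ~p8 is true.
  14. (p4 | ~p3 | p2) — p2 is true.
  15. (~p2 | ~p3 | ~p5) — ~p5 is true.
  16. (p5 | p3 | ~p7) — ~p7 is true.
  17. (~p4 | ~p5 | p3) — p3 is true.
  18. (p7 | p6 | ~p8) — ~p8 is true.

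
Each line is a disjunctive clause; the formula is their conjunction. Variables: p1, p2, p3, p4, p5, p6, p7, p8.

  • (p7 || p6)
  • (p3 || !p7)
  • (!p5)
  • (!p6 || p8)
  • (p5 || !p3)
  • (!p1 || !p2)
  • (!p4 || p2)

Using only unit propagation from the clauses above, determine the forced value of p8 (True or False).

Unit clause (!p5) sets p5 = False.
In (!p3 || p5), p5 is now false; !p3 must hold, so p3 = False.
From (p3 || !p7) and p3 = False: p7 = False.
(p6 || p7): since p7 = False, the clause reduces to (p6). p6 = True.
(!p6 || p8) with p6 = True leaves only p8, so p8 = True.

True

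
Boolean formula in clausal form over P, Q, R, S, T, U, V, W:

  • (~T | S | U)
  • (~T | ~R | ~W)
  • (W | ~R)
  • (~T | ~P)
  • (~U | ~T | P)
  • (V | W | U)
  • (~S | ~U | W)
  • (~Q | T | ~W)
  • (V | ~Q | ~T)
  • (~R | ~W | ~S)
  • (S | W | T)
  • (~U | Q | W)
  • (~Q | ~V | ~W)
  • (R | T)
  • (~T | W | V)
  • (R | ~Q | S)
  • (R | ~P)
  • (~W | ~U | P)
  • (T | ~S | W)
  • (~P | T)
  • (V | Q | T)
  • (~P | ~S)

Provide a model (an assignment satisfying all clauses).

Try P = False.
For the remaining variables, Q = False, R = True, S = False, T = False, U = False, V = True, W = True works.

P=F, Q=F, R=T, S=F, T=F, U=F, V=T, W=T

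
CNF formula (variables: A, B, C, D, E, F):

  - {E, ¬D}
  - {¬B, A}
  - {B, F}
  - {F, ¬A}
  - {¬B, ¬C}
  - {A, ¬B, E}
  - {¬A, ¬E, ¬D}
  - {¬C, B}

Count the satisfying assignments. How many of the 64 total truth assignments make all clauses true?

The models are:
  A=0 B=0 C=0 D=0 E=0 F=1
  A=0 B=0 C=0 D=0 E=1 F=1
  A=0 B=0 C=0 D=1 E=1 F=1
  A=1 B=0 C=0 D=0 E=0 F=1
  A=1 B=0 C=0 D=0 E=1 F=1
  A=1 B=1 C=0 D=0 E=0 F=1
  A=1 B=1 C=0 D=0 E=1 F=1
That's 7 in total.

7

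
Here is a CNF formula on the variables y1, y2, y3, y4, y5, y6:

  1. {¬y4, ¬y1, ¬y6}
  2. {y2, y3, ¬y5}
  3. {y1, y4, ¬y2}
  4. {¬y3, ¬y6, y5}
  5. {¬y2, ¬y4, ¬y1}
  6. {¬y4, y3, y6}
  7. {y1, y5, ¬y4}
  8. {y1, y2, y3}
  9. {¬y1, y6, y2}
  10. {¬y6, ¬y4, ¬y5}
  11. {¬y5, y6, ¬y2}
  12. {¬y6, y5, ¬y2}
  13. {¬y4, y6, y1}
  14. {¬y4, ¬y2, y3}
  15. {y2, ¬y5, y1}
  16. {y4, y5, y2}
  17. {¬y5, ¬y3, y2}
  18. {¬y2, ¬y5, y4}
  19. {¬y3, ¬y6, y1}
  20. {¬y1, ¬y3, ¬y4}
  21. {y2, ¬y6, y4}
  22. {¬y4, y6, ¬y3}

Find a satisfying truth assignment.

y1=T, y2=T, y3=T, y4=F, y5=F, y6=F

Set y1 = True and propagate.
Branch on y2: take y2 = True.
  then y4 is forced to False.
  then y5 is forced to False.
  then y6 is forced to False.
y3 is now unconstrained; take y3 = True.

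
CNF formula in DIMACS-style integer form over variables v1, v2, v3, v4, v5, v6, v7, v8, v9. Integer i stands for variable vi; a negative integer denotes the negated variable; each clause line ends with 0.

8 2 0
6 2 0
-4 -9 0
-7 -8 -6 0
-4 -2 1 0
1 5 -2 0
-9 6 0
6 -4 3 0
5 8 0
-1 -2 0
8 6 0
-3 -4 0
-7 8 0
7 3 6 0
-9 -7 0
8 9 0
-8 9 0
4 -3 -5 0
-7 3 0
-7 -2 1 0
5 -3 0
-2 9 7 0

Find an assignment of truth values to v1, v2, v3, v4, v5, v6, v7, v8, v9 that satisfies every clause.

v1 = False  v2 = False  v3 = False  v4 = False  v5 = False  v6 = True  v7 = False  v8 = True  v9 = True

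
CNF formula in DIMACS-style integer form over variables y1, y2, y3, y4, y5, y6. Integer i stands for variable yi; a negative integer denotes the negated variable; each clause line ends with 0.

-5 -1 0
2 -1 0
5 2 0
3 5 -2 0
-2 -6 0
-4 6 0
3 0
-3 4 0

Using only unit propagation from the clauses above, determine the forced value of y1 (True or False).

False

(y3) stands alone — y3 = True.
From (NOT y3 OR y4) and y3 = True: y4 = True.
(NOT y4 OR y6): since y4 = True, the clause reduces to (y6). y6 = True.
(NOT y6 OR NOT y2) with y6 = True leaves only NOT y2, so y2 = False.
(NOT y1 OR y2) with y2 = False leaves only NOT y1, so y1 = False.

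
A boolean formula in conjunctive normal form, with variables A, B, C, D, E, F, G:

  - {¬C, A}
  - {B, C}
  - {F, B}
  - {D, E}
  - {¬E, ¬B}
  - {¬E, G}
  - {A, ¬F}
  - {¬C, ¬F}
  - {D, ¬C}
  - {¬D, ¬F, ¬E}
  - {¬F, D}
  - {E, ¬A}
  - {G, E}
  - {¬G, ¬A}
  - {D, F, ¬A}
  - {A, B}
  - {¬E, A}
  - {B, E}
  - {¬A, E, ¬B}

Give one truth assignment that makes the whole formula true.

A=F, B=T, C=F, D=T, E=F, F=F, G=T

Check each clause:
  1. {¬C, A} — ¬C is true.
  2. {B, C} — B is true.
  3. {F, B} — B is true.
  4. {E, D} — D is true.
  5. {¬E, ¬B} — ¬E is true.
  6. {¬E, G} — ¬E is true.
  7. {A, ¬F} — ¬F is true.
  8. {¬F, ¬C} — ¬F is true.
  9. {¬C, D} — D is true.
  10. {¬F, ¬E, ¬D} — ¬F is true.
  11. {¬F, D} — ¬F is true.
  12. {E, ¬A} — ¬A is true.
  13. {E, G} — G is true.
  14. {¬G, ¬A} — ¬A is true.
  15. {¬A, F, D} — D is true.
  16. {A, B} — B is true.
  17. {A, ¬E} — ¬E is true.
  18. {B, E} — B is true.
  19. {¬B, E, ¬A} — ¬A is true.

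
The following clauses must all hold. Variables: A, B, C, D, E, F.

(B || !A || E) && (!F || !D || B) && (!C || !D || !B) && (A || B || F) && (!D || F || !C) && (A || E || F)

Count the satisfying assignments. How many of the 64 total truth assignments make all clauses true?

Case analysis on B and F:
  B=1, F=1: A, E free; 3 ways for (C,D) × 2^2 = 12.
  B=1, F=0: 9 of the 16 assignments to (A,C,D,E) work.
  B=0, F=1: C free; 3 ways for (A,D,E) × 2^1 = 6.
  B=0, F=0: remaining (A,C,D,E) ∈ {(1,0,0,1); (1,0,1,1); (1,1,0,1)} — 3.
Total: 12 + 9 + 6 + 3 = 30.

30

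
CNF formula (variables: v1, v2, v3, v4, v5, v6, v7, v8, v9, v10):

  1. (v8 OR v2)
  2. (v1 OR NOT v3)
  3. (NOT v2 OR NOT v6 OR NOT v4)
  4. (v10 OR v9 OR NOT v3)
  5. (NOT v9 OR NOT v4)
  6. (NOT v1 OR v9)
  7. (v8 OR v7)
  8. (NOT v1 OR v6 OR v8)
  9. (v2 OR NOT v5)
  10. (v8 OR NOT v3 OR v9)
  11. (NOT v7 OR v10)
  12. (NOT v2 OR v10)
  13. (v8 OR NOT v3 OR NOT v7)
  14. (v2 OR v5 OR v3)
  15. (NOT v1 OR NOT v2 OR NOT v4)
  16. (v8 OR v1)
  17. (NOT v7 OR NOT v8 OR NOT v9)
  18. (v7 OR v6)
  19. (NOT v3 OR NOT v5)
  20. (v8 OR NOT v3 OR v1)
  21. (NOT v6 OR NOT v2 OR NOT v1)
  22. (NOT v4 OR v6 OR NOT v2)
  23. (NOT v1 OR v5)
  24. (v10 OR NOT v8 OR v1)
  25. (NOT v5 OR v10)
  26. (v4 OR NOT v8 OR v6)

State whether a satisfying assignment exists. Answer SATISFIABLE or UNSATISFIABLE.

SATISFIABLE

v10 occurs only positively in the remaining clauses — set v10 = True.
Branch on v1: take v1 = False.
  then v3 is forced to False.
  then v8 is forced to True.
Branch on v2: take v2 = True.
Branch on v4: take v4 = False.
  then v6 is forced to True.
The remaining clauses are satisfied by v5 = True, v7 = False, v9 = False.
Every clause has at least one true literal under this assignment.
So v1 = False, v2 = True, v3 = False, v4 = False, v5 = True, v6 = True, v7 = False, v8 = True, v9 = False, v10 = True is a satisfying assignment.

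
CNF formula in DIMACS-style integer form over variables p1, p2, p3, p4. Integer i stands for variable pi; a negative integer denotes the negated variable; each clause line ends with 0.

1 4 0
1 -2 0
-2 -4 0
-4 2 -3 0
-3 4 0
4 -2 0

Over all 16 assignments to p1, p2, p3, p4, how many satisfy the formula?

The models are:
  p1=0 p2=0 p3=0 p4=1
  p1=1 p2=0 p3=0 p4=0
  p1=1 p2=0 p3=0 p4=1
That's 3 in total.

3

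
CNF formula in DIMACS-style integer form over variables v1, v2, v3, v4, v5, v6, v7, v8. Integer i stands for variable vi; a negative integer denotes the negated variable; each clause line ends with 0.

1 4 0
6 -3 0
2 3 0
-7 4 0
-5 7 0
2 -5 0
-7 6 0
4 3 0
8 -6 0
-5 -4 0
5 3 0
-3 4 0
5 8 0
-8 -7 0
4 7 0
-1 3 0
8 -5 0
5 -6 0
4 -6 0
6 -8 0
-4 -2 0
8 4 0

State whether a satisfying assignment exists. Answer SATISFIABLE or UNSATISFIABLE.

UNSATISFIABLE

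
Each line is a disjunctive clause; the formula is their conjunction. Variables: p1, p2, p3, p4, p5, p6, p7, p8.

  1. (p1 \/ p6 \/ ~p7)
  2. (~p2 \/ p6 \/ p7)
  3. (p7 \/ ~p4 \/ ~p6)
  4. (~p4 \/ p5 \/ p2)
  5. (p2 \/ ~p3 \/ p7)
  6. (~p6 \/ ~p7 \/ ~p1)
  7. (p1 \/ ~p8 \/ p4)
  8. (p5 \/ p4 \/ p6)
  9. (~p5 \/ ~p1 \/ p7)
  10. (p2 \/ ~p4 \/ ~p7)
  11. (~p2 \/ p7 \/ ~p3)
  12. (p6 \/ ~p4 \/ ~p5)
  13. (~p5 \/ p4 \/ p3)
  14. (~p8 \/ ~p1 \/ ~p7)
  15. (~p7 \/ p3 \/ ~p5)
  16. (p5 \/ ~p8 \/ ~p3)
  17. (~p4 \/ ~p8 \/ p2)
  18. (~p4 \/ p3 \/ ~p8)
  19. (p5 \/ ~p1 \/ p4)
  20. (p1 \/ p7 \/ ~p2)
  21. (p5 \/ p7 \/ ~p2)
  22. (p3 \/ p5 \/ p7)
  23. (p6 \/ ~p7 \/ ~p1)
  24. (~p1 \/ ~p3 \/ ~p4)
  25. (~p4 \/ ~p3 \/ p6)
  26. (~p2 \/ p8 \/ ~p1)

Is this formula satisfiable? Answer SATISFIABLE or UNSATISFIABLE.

Branch on p1: take p1 = False.
Branch on p2: take p2 = False.
Try p3 = True.
  then p7 is forced to True.
  then p6 is forced to True.
  then p4 is forced to False.
  then p8 is forced to False.
p5 is now unconstrained; take p5 = True.
So p1=0, p2=0, p3=1, p4=0, p5=1, p6=1, p7=1, p8=0 is a satisfying assignment.

SATISFIABLE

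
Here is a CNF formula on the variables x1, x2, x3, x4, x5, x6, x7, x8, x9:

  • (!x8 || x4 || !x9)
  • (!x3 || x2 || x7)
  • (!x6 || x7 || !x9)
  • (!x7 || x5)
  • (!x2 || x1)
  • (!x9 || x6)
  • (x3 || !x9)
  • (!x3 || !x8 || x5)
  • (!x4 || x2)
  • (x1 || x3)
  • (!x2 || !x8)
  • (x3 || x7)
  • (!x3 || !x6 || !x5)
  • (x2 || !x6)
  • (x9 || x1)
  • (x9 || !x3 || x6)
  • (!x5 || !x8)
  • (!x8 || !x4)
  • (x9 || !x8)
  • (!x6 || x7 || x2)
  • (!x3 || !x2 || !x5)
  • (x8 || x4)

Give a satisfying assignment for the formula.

Pure literal: x1 appears only positively; assign x1 = True.
Try x2 = True.
  then x8 is forced to False.
  then x4 is forced to True.
Set x3 = True and propagate.
  then x5 is forced to False.
  then x7 is forced to False.
Set x6 = True and propagate.
  then x9 is forced to False.

x1 = T  x2 = T  x3 = T  x4 = T  x5 = F  x6 = T  x7 = F  x8 = F  x9 = F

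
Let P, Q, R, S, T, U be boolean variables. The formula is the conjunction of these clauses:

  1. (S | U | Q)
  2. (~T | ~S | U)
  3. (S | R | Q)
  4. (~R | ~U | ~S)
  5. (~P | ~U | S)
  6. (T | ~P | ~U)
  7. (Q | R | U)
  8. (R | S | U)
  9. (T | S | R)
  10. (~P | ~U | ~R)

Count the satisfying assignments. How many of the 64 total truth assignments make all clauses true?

21

Split on U, then S.
  U=1, S=1: Q free; 3 ways for (P,R,T) × 2^1 = 6.
  U=1, S=0: 5 of the 16 assignments to (P,Q,R,T) work.
  U=0, S=1: P free; 3 ways for (Q,R,T) × 2^1 = 6.
  U=0, S=0: remaining (P,Q,R,T) ∈ {(0,1,1,0); (0,1,1,1); (1,1,1,0); (1,1,1,1)} — 4.
Total: 6 + 5 + 6 + 4 = 21.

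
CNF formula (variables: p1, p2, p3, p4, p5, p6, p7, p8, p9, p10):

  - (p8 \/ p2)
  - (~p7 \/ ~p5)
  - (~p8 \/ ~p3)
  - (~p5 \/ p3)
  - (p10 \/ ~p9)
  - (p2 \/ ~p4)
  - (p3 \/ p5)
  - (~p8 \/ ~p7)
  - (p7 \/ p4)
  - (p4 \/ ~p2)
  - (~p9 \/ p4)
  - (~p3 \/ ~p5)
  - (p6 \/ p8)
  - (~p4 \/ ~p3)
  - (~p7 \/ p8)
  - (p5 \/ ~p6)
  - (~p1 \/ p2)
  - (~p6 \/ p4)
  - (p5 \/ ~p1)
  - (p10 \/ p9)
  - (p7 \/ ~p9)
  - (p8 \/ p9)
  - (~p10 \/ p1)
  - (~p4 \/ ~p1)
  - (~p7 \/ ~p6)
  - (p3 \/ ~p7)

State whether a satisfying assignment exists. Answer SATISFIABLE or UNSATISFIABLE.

UNSATISFIABLE

p4 = True:
  propagation gives p2=True, p3=False, p5=False; an empty clause results — contradiction.
p4 = False:
  propagation gives p7=True, p5=False, p3=True, p8=False; an empty clause results — contradiction.
Every branch closes, so no satisfying assignment exists.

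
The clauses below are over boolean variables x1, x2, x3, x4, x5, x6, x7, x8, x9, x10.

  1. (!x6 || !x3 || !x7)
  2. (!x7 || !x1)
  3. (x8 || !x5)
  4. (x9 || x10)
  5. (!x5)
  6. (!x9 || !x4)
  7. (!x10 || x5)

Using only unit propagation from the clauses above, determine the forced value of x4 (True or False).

(!x5) stands alone — x5 = False.
From (x5 || !x10) and x5 = False: x10 = False.
In (x9 || x10), x10 is now false; x9 must hold, so x9 = True.
From (!x4 || !x9) and x9 = True: x4 = False.

False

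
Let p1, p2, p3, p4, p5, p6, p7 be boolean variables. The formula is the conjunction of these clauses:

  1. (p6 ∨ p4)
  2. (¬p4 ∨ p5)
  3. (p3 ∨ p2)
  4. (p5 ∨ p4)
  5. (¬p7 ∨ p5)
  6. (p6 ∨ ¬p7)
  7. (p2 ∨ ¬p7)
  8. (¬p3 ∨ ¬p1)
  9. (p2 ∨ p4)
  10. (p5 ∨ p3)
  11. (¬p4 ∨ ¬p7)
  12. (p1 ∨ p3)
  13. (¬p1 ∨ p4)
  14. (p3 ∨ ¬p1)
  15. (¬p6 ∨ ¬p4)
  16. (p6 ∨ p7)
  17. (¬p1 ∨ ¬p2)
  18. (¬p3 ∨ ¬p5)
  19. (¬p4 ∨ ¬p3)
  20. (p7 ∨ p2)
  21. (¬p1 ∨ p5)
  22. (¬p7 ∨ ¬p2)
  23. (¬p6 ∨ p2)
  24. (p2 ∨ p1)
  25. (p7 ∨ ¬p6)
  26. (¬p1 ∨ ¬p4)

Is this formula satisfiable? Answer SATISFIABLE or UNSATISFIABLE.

UNSATISFIABLE

p4 = True:
  propagation gives p5=True, p7=False, p6=False; an empty clause results — contradiction.
p4 = False:
  propagation gives p6=True, p5=True, p2=True, p1=False; an empty clause results — contradiction.
Every branch closes, so no satisfying assignment exists.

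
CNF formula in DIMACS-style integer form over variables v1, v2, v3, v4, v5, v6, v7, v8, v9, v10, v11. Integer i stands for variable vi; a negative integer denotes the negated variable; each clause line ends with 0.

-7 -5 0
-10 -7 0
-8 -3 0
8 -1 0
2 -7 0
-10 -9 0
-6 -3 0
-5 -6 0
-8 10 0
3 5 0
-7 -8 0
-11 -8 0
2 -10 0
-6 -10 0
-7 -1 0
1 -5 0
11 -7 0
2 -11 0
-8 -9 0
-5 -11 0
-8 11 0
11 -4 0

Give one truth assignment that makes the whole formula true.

v1 = False, v2 = True, v3 = True, v4 = False, v5 = False, v6 = False, v7 = True, v8 = False, v9 = True, v10 = False, v11 = True

v2 occurs only positively in the remaining clauses — set v2 = True.
v4 occurs only negated in the remaining clauses — set v4 = False.
Set v1 = False and propagate.
  then v5 is forced to False.
  then v3 is forced to True.
  then v8 is forced to False.
  then v6 is forced to False.
Branch on v7: take v7 = True.
  then v10 is forced to False.
  then v11 is forced to True.
v9 is now unconstrained; take v9 = True.
Check each clause:
  1. {¬v7, ¬v5} — ¬v5 is true.
  2. {¬v10, ¬v7} — ¬v10 is true.
  3. {¬v3, ¬v8} — ¬v8 is true.
  4. {v8, ¬v1} — ¬v1 is true.
  5. {¬v7, v2} — v2 is true.
  6. {¬v9, ¬v10} — ¬v10 is true.
  7. {¬v3, ¬v6} — ¬v6 is true.
  8. {¬v6, ¬v5} — ¬v6 is true.
  9. {¬v8, v10} — ¬v8 is true.
  10. {v3, v5} — v3 is true.
  11. {¬v8, ¬v7} — ¬v8 is true.
  12. {¬v8, ¬v11} — ¬v8 is true.
  13. {¬v10, v2} — v2 is true.
  14. {¬v10, ¬v6} — ¬v6 is true.
  15. {¬v1, ¬v7} — ¬v1 is true.
  16. {¬v5, v1} — ¬v5 is true.
  17. {¬v7, v11} — v11 is true.
  18. {¬v11, v2} — v2 is true.
  19. {¬v8, ¬v9} — ¬v8 is true.
  20. {¬v11, ¬v5} — ¬v5 is true.
  21. {¬v8, v11} — ¬v8 is true.
  22. {¬v4, v11} — v11 is true.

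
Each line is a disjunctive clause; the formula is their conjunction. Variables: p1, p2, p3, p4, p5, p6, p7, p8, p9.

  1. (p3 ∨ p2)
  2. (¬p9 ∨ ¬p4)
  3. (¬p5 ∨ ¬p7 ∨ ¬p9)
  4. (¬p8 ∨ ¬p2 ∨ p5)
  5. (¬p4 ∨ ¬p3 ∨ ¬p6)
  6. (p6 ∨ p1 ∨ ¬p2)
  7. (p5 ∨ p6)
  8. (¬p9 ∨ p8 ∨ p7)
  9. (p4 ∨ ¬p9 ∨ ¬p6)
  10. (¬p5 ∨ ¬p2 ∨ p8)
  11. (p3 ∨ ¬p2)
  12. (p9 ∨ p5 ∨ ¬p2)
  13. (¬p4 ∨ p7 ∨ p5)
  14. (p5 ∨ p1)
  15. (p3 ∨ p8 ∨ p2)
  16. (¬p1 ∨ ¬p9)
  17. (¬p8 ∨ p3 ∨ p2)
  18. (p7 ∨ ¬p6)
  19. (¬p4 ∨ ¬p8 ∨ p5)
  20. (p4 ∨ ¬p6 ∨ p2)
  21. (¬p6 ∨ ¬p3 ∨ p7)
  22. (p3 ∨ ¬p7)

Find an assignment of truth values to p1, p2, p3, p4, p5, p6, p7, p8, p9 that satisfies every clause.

p1=True, p2=True, p3=True, p4=False, p5=True, p6=False, p7=True, p8=True, p9=False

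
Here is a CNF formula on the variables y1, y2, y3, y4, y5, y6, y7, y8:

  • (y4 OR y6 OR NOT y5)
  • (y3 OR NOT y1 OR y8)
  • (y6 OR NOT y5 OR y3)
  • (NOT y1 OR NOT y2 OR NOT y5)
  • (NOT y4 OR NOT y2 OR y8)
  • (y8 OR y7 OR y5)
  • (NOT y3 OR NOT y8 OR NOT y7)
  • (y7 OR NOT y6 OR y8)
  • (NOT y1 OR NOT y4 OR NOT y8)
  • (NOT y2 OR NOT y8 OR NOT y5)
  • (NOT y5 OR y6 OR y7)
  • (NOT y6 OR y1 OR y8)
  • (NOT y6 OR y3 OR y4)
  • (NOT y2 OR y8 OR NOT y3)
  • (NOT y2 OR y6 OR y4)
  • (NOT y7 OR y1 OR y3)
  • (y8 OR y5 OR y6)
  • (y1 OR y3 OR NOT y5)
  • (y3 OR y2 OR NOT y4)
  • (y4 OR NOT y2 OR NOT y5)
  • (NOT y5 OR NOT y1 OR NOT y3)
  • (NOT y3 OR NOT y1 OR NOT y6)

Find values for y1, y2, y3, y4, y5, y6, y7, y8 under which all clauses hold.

Try y1 = True.
Branch on y2: take y2 = False.
The remaining clauses are satisfied by y3 = True, y4 = False, y5 = False, y6 = False, y7 = False, y8 = True.

y1=T, y2=F, y3=T, y4=F, y5=F, y6=F, y7=F, y8=T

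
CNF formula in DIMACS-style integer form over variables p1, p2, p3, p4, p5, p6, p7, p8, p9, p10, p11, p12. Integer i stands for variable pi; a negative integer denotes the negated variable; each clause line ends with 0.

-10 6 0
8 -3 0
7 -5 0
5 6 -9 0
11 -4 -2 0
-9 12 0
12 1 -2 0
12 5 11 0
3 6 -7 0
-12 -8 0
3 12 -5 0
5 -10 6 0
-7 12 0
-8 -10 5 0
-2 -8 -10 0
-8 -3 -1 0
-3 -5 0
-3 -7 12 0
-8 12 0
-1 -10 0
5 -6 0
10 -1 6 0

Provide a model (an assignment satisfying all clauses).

p1=False, p2=False, p3=False, p4=False, p5=False, p6=False, p7=False, p8=False, p9=False, p10=False, p11=True, p12=False

p2 occurs only negated in the remaining clauses — set p2 = False.
p4 occurs only negated in the remaining clauses — set p4 = False.
Branch on p1: take p1 = False.
Set p3 = False and propagate.
Branch on p5: take p5 = False.
  then p6 is forced to False.
  then p10 is forced to False.
  then p9 is forced to False.
  then p7 is forced to False.
For the remaining variables, p8 = False, p11 = True, p12 = False works.
Every clause has at least one true literal under this assignment.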